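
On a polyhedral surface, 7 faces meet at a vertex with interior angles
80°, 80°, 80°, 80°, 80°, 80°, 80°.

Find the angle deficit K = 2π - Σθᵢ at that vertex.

Sum of angles = 560°. K = 360° - 560° = -200° = -10π/9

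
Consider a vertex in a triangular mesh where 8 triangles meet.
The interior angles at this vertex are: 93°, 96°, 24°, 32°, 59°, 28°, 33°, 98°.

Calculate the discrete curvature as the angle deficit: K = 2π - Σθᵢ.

Sum of angles = 463°. K = 360° - 463° = -103° = -103π/180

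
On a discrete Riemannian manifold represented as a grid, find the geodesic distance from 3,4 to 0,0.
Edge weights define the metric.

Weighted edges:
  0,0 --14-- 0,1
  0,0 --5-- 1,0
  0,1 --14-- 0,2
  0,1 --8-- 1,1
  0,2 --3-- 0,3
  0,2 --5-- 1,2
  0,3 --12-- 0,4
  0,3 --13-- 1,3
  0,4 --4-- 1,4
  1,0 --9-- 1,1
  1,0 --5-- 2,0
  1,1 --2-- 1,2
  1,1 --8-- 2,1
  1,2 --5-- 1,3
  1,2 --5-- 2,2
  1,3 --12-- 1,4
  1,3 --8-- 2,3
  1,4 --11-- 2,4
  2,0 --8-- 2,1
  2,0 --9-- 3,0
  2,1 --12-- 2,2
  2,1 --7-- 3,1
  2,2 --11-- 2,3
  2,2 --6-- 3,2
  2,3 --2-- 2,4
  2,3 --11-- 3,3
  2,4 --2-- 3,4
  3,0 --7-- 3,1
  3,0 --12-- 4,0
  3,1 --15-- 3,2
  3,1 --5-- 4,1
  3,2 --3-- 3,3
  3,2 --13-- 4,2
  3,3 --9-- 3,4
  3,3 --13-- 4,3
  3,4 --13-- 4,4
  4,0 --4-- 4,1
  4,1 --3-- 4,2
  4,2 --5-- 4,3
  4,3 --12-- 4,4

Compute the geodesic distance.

Shortest path: 3,4 → 2,4 → 2,3 → 1,3 → 1,2 → 1,1 → 1,0 → 0,0, total weight = 33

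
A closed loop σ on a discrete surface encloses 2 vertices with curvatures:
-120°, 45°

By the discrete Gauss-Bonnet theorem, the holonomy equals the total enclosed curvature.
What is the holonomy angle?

Holonomy = total enclosed curvature = (-120°) + 45° = -75°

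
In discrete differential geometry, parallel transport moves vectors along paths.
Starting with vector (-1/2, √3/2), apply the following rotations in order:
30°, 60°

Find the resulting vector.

Total rotation: 30° + 60° = 90°. Final vector: (-0.8660, -0.5000)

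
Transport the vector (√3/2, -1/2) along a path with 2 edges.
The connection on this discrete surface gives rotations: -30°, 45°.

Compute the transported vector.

Total rotation: (-30°) + 45° = 15°. Final vector: (0.9659, -0.2588)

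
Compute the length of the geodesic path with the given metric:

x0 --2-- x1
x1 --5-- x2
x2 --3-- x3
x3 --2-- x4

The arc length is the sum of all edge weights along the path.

Arc length = 2 + 5 + 3 + 2 = 12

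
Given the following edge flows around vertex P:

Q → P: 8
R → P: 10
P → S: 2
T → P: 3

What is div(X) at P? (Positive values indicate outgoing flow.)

Divergence = sum of outgoing flows = (-8) + (-10) + 2 + (-3) = -19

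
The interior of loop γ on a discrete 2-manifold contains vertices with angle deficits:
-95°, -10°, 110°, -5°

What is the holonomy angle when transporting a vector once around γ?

Holonomy = total enclosed curvature = (-95°) + (-10°) + 110° + (-5°) = 0°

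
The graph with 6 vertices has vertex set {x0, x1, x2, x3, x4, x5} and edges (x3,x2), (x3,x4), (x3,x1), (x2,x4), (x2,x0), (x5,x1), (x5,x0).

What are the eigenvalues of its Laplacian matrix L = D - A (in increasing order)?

Degrees: deg(x0) = 2, deg(x1) = 2, deg(x2) = 3, deg(x3) = 3, deg(x4) = 2, deg(x5) = 2.
L = D − A with rows/columns ordered (x0, x1, x2, x3, x4, x5):
  [ 2,  0, -1,  0,  0, -1]
  [ 0,  2,  0, -1,  0, -1]
  [-1,  0,  3, -1, -1,  0]
  [ 0, -1, -1,  3, -1,  0]
  [ 0,  0, -1, -1,  2,  0]
  [-1, -1,  0,  0,  0,  2]
Characteristic polynomial: det(λI − L) = λ(λ − 1)(λ² − 6λ + 7)(λ − 3)(λ − 4).
Roots: λ = 0; (λ − 1) = 0 ⇒ λ = 1; (λ² − 6λ + 7) = 0 ⇒ λ = 3 ± √2 ≈ 1.5858, 4.4142; (λ − 3) = 0 ⇒ λ = 3; (λ − 4) = 0 ⇒ λ = 4.
(Check: the roots sum (with multiplicity) to 14, matching trace L = Σdeg = 2·7 = 14.)
Laplacian eigenvalues (increasing order): [0.0, 1.0, 1.5858, 3.0, 4.0, 4.4142]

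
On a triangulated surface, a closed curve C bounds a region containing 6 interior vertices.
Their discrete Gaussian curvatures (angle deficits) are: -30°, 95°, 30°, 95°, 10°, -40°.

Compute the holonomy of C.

Holonomy = total enclosed curvature = (-30°) + 95° + 30° + 95° + 10° + (-40°) = 160°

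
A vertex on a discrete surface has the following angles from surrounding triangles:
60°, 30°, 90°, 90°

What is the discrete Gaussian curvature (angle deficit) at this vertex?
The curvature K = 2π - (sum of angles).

Sum of angles = 270°. K = 360° - 270° = 90° = π/2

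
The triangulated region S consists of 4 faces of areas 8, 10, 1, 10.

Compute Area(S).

8 + 10 + 1 + 10 = 29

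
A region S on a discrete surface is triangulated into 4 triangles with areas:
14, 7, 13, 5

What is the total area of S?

14 + 7 + 13 + 5 = 39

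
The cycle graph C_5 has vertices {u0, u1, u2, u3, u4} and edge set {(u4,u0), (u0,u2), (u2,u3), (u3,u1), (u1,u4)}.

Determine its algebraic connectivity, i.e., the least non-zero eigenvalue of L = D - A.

The cycle graph C_n has Laplacian eigenvalues λ_k = 2 − 2cos(2πk/n), k = 0, 1, …, n−1. Here n = 5:
k=0: 2 − 2cos(0) = 0.0; k=1: 2 − 2cos(2π/5) = 1.382; k=2: 2 − 2cos(4π/5) = 3.618; k=3: 2 − 2cos(6π/5) = 3.618; k=4: 2 − 2cos(8π/5) = 1.382.
Laplacian eigenvalues: [0.0, 1.382, 1.382, 3.618, 3.618]. Algebraic connectivity (smallest non-zero eigenvalue) = 1.382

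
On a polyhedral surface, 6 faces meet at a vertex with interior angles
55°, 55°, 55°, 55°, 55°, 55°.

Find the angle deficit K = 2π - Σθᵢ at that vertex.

Sum of angles = 330°. K = 360° - 330° = 30°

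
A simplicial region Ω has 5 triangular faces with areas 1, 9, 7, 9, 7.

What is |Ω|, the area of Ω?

1 + 9 + 7 + 9 + 7 = 33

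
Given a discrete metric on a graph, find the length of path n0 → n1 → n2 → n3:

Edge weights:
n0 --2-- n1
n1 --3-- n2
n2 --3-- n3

Arc length = 2 + 3 + 3 = 8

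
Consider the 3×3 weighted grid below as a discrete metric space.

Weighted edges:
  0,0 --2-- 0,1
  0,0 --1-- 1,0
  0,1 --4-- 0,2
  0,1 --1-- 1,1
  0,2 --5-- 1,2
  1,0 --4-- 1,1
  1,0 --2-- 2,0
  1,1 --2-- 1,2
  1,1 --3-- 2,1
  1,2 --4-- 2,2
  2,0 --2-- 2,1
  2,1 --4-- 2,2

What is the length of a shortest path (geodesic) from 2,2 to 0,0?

Shortest path: 2,2 → 1,2 → 1,1 → 0,1 → 0,0, total weight = 9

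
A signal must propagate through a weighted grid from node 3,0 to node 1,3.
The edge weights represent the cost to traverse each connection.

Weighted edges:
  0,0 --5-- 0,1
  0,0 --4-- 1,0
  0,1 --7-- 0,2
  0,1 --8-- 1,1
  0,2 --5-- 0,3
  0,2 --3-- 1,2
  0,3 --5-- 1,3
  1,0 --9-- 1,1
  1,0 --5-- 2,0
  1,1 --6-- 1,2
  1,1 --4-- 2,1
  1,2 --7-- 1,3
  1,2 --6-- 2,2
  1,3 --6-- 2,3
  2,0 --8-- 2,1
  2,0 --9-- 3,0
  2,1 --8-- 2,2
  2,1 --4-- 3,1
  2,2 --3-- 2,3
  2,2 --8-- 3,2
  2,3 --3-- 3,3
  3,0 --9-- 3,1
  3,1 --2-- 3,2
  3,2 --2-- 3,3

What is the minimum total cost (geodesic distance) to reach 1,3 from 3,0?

Shortest path: 3,0 → 3,1 → 3,2 → 3,3 → 2,3 → 1,3, total weight = 22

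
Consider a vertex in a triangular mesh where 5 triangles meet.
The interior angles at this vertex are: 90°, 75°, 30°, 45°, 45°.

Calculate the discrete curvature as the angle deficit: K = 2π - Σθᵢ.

Sum of angles = 285°. K = 360° - 285° = 75°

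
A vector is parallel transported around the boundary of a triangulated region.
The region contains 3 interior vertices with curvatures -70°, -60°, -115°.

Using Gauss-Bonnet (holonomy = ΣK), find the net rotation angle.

Holonomy = total enclosed curvature = (-70°) + (-60°) + (-115°) = -245°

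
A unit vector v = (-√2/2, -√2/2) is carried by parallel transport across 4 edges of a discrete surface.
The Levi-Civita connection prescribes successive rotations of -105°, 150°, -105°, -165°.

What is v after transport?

Total rotation: (-105°) + 150° + (-105°) + (-165°) = -225° ≡ 135° (mod 360°). Final vector: (1, 0)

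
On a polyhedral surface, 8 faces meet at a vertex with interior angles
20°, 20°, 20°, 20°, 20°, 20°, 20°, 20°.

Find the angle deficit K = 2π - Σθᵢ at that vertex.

Sum of angles = 160°. K = 360° - 160° = 200°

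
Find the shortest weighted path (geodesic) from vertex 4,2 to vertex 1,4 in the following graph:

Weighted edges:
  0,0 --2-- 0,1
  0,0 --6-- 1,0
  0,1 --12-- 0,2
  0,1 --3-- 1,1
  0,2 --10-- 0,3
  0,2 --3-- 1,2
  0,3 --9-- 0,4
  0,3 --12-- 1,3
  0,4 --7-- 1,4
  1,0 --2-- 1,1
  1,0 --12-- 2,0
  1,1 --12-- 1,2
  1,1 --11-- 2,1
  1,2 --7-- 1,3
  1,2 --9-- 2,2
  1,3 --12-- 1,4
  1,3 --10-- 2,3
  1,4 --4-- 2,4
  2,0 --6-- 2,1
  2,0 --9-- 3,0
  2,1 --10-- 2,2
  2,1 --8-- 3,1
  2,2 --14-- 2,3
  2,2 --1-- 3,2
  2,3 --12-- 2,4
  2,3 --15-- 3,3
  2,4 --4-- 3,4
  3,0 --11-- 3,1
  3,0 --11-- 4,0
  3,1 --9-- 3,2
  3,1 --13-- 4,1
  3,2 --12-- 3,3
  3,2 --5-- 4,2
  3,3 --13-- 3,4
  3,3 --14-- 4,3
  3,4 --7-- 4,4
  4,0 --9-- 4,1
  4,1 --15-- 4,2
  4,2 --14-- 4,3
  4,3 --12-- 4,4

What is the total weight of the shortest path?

Shortest path: 4,2 → 3,2 → 2,2 → 1,2 → 1,3 → 1,4, total weight = 34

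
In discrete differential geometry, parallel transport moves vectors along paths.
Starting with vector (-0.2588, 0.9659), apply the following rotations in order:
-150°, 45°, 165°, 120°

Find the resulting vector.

Total rotation: (-150°) + 45° + 165° + 120° = 180°. Final vector: (0.2588, -0.9659)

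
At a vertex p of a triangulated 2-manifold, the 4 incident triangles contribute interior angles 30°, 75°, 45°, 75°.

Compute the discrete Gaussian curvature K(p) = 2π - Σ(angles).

Sum of angles = 225°. K = 360° - 225° = 135° = 3π/4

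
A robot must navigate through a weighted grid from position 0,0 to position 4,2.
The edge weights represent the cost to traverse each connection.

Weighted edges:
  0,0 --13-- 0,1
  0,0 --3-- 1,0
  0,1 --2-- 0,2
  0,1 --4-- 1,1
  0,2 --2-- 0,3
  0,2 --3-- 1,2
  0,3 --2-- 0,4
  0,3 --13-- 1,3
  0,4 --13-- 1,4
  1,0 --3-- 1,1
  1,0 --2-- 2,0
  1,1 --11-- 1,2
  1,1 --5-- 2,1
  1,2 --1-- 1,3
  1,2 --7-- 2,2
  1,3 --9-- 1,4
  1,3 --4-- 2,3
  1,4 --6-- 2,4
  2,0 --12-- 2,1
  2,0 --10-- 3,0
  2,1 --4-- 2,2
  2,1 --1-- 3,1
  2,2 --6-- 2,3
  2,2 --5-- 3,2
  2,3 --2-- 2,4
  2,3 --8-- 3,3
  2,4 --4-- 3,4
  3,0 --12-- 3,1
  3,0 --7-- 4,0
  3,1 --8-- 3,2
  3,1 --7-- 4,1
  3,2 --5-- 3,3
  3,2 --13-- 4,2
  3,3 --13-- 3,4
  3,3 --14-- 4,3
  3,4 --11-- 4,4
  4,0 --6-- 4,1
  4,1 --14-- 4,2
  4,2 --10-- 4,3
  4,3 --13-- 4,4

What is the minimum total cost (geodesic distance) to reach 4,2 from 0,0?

Shortest path: 0,0 → 1,0 → 1,1 → 2,1 → 3,1 → 4,1 → 4,2, total weight = 33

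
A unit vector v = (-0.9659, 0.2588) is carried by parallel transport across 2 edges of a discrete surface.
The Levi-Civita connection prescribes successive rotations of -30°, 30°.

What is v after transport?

Total rotation: (-30°) + 30° = 0°. Final vector: (-0.9659, 0.2588)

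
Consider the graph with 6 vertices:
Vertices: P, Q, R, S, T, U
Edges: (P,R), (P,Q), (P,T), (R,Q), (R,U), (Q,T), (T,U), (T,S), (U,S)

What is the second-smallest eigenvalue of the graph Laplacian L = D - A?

Degrees: deg(P) = 3, deg(Q) = 3, deg(R) = 3, deg(S) = 2, deg(T) = 4, deg(U) = 3.
L = D − A with rows/columns ordered (P, Q, R, S, T, U):
  [ 3, -1, -1,  0, -1,  0]
  [-1,  3, -1,  0, -1,  0]
  [-1, -1,  3,  0,  0, -1]
  [ 0,  0,  0,  2, -1, -1]
  [-1, -1,  0, -1,  4, -1]
  [ 0,  0, -1, -1, -1,  3]
Characteristic polynomial: det(λI − L) = λ(λ² − 7λ + 8)(λ − 3)(λ − 4)².
Roots: λ = 0; (λ² − 7λ + 8) = 0 ⇒ λ = (7 ± √17)/2 ≈ 1.4384, 5.5616; (λ − 3) = 0 ⇒ λ = 3; (λ − 4) = 0 ⇒ λ = 4 (multiplicity 2).
(Check: the roots sum (with multiplicity) to 18, matching trace L = Σdeg = 2·9 = 18.)
Laplacian eigenvalues: [0.0, 1.4384, 3.0, 4.0, 4.0, 5.5616]. Algebraic connectivity (smallest non-zero eigenvalue) = 1.4384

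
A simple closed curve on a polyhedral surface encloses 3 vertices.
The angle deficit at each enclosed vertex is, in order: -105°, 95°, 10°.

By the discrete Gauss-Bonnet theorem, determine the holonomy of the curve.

Holonomy = total enclosed curvature = (-105°) + 95° + 10° = 0°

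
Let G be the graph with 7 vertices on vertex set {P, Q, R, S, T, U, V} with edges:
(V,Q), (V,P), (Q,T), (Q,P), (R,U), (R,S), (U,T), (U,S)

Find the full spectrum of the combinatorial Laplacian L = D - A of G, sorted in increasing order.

Degrees: deg(P) = 2, deg(Q) = 3, deg(R) = 2, deg(S) = 2, deg(T) = 2, deg(U) = 3, deg(V) = 2.
L = D − A with rows/columns ordered (P, Q, R, S, T, U, V):
  [ 2, -1,  0,  0,  0,  0, -1]
  [-1,  3,  0,  0, -1,  0, -1]
  [ 0,  0,  2, -1,  0, -1,  0]
  [ 0,  0, -1,  2,  0, -1,  0]
  [ 0, -1,  0,  0,  2, -1,  0]
  [ 0,  0, -1, -1, -1,  3,  0]
  [-1, -1,  0,  0,  0,  0,  2]
Characteristic polynomial: det(λI − L) = λ(λ² − 4λ + 1)(λ² − 6λ + 7)(λ − 3)².
Roots: λ = 0; (λ² − 4λ + 1) = 0 ⇒ λ = 2 ± √3 ≈ 0.2679, 3.7321; (λ² − 6λ + 7) = 0 ⇒ λ = 3 ± √2 ≈ 1.5858, 4.4142; (λ − 3) = 0 ⇒ λ = 3 (multiplicity 2).
(Check: the roots sum (with multiplicity) to 16, matching trace L = Σdeg = 2·8 = 16.)
Laplacian eigenvalues (increasing order): [0.0, 0.2679, 1.5858, 3.0, 3.0, 3.7321, 4.4142]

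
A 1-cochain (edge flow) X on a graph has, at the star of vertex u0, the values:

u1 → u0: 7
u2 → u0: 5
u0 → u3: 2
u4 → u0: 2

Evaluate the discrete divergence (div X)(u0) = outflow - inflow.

Divergence = sum of outgoing flows = (-7) + (-5) + 2 + (-2) = -12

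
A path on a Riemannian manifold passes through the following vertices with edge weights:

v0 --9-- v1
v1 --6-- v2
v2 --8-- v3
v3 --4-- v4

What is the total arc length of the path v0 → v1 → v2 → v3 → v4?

Arc length = 9 + 6 + 8 + 4 = 27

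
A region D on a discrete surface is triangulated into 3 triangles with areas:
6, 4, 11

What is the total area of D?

6 + 4 + 11 = 21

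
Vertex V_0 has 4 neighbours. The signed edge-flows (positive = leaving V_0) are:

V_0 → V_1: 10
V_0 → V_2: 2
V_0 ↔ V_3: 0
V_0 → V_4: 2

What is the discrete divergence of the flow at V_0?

Divergence = sum of outgoing flows = 10 + 2 + 0 + 2 = 14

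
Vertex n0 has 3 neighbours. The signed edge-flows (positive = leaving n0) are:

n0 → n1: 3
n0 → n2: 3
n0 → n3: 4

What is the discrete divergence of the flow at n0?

Divergence = sum of outgoing flows = 3 + 3 + 4 = 10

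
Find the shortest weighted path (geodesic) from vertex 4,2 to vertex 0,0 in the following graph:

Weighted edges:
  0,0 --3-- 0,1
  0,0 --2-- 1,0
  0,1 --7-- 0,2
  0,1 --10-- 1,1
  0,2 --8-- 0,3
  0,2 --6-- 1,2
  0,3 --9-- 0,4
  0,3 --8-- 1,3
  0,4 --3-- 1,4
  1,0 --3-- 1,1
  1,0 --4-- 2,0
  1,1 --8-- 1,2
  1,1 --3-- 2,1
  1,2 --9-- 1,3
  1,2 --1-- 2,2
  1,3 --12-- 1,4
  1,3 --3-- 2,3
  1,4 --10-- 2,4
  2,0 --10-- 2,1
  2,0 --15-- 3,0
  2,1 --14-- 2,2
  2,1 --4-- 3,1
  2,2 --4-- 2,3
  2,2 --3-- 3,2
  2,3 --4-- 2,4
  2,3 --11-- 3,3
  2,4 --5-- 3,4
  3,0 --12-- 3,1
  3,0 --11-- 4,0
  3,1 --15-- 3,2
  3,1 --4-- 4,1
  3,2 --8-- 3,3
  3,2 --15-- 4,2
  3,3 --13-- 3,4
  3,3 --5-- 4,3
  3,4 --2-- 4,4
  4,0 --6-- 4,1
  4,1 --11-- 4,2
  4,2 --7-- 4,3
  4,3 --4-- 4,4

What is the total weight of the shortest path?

Shortest path: 4,2 → 4,1 → 3,1 → 2,1 → 1,1 → 1,0 → 0,0, total weight = 27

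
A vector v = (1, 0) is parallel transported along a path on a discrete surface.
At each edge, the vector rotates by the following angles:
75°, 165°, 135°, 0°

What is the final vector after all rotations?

Total rotation: 75° + 165° + 135° + 0° = 375° ≡ 15° (mod 360°). Final vector: (0.9659, 0.2588)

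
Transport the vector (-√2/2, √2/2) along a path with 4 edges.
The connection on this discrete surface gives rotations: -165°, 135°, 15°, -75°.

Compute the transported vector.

Total rotation: (-165°) + 135° + 15° + (-75°) = -90°. Final vector: (0.7071, 0.7071)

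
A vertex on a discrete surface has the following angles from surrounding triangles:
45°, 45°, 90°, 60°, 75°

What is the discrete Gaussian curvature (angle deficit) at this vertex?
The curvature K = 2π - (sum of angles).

Sum of angles = 315°. K = 360° - 315° = 45° = π/4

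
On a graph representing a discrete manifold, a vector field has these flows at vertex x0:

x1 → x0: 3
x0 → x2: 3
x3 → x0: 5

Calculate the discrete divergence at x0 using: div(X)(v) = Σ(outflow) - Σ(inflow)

Divergence = sum of outgoing flows = (-3) + 3 + (-5) = -5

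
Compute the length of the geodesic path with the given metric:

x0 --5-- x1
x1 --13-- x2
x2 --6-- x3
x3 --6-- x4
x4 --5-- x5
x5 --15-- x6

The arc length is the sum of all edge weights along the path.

Arc length = 5 + 13 + 6 + 6 + 5 + 15 = 50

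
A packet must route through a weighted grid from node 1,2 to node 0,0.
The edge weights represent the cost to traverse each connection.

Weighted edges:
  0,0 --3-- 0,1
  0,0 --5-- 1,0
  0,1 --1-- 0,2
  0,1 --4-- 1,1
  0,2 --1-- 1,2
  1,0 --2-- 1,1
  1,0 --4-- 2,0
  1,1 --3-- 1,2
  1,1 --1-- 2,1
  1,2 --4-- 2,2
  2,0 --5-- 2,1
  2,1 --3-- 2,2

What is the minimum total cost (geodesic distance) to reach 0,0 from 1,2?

Shortest path: 1,2 → 0,2 → 0,1 → 0,0, total weight = 5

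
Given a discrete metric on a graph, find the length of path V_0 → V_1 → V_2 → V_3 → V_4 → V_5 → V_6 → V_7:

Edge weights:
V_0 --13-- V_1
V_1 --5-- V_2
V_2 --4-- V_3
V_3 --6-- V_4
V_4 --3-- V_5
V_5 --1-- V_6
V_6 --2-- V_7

Arc length = 13 + 5 + 4 + 6 + 3 + 1 + 2 = 34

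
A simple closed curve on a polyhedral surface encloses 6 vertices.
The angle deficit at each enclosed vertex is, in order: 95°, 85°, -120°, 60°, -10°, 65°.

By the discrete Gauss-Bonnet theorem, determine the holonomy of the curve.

Holonomy = total enclosed curvature = 95° + 85° + (-120°) + 60° + (-10°) + 65° = 175°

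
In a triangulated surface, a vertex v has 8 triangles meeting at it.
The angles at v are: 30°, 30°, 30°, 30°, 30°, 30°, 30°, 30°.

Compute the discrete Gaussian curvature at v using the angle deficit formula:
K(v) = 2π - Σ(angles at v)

Sum of angles = 240°. K = 360° - 240° = 120°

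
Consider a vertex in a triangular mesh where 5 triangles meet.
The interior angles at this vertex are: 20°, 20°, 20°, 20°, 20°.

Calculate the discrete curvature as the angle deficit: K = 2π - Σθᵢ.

Sum of angles = 100°. K = 360° - 100° = 260° = 13π/9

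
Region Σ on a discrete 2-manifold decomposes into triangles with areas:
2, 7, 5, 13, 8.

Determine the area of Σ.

2 + 7 + 5 + 13 + 8 = 35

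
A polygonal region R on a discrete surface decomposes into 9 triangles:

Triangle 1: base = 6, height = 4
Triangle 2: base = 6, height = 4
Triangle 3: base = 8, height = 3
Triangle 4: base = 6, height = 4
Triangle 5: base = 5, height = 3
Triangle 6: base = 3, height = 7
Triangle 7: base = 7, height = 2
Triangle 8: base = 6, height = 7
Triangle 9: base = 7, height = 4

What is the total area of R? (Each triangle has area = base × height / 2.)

(1/2)×6×4 + (1/2)×6×4 + (1/2)×8×3 + (1/2)×6×4 + (1/2)×5×3 + (1/2)×3×7 + (1/2)×7×2 + (1/2)×6×7 + (1/2)×7×4 = 108.0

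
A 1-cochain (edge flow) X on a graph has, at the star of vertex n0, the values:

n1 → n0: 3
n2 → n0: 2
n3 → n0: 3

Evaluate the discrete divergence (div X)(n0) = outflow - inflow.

Divergence = sum of outgoing flows = (-3) + (-2) + (-3) = -8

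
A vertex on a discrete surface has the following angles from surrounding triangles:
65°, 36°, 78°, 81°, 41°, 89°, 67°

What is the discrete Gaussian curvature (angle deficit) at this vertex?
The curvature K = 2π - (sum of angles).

Sum of angles = 457°. K = 360° - 457° = -97° = -97π/180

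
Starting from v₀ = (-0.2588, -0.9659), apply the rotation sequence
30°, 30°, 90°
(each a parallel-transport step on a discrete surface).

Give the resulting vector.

Total rotation: 30° + 30° + 90° = 150°. Final vector: (0.7071, 0.7071)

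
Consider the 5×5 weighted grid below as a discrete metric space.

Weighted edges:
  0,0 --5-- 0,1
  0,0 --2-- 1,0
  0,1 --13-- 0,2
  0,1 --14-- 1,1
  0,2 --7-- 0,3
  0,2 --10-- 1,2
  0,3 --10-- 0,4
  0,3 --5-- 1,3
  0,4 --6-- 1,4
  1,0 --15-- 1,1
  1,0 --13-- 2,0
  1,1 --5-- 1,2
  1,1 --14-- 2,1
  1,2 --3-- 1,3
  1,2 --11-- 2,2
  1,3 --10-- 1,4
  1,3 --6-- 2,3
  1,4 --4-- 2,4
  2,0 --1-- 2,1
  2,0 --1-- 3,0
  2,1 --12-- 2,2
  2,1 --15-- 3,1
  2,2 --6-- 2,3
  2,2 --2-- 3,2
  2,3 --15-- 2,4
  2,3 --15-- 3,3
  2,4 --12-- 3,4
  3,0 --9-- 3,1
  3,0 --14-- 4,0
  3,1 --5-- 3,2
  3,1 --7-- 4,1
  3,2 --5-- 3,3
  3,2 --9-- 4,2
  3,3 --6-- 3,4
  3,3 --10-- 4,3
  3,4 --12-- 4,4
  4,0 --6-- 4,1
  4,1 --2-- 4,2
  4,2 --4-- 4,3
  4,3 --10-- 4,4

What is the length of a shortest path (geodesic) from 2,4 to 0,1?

Shortest path: 2,4 → 1,4 → 1,3 → 1,2 → 1,1 → 0,1, total weight = 36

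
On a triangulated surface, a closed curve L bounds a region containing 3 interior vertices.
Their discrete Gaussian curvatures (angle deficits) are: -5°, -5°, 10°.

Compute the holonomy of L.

Holonomy = total enclosed curvature = (-5°) + (-5°) + 10° = 0°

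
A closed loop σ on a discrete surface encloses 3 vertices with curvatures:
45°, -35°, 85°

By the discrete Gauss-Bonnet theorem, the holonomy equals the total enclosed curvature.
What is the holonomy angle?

Holonomy = total enclosed curvature = 45° + (-35°) + 85° = 95°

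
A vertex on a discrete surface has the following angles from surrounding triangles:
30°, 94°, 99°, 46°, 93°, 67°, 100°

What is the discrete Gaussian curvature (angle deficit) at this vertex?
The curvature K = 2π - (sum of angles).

Sum of angles = 529°. K = 360° - 529° = -169° = -169π/180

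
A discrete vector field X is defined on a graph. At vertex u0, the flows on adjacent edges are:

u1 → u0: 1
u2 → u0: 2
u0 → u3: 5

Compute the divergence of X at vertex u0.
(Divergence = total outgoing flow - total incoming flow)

Divergence = sum of outgoing flows = (-1) + (-2) + 5 = 2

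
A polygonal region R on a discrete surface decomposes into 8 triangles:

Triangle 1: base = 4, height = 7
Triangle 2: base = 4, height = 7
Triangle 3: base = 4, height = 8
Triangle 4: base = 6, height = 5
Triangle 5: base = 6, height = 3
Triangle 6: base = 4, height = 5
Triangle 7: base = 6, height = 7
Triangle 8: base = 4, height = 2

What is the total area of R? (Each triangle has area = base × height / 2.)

(1/2)×4×7 + (1/2)×4×7 + (1/2)×4×8 + (1/2)×6×5 + (1/2)×6×3 + (1/2)×4×5 + (1/2)×6×7 + (1/2)×4×2 = 103.0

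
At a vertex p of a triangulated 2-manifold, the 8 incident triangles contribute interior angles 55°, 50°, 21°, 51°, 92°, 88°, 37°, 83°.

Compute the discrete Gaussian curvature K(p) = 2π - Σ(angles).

Sum of angles = 477°. K = 360° - 477° = -117° = -13π/20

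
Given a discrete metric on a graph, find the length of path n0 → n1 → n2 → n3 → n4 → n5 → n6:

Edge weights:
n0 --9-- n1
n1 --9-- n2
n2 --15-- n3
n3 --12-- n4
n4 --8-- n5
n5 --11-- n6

Arc length = 9 + 9 + 15 + 12 + 8 + 11 = 64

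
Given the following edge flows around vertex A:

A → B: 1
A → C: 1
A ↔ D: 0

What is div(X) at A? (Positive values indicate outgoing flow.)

Divergence = sum of outgoing flows = 1 + 1 + 0 = 2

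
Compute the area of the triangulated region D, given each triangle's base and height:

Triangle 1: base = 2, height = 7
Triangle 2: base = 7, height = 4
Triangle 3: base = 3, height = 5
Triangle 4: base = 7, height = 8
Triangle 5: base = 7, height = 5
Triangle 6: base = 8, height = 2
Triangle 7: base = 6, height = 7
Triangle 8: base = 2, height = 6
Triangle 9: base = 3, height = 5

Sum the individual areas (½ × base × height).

(1/2)×2×7 + (1/2)×7×4 + (1/2)×3×5 + (1/2)×7×8 + (1/2)×7×5 + (1/2)×8×2 + (1/2)×6×7 + (1/2)×2×6 + (1/2)×3×5 = 116.5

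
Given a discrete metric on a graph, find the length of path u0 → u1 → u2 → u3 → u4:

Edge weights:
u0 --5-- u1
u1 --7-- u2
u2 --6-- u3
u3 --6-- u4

Arc length = 5 + 7 + 6 + 6 = 24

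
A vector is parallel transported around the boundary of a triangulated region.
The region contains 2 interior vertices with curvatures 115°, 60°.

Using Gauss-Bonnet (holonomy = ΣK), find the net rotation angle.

Holonomy = total enclosed curvature = 115° + 60° = 175°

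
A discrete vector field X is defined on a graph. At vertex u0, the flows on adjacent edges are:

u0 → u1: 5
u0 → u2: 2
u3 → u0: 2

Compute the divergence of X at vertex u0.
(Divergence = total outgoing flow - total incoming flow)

Divergence = sum of outgoing flows = 5 + 2 + (-2) = 5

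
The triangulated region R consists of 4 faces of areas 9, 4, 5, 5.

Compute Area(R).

9 + 4 + 5 + 5 = 23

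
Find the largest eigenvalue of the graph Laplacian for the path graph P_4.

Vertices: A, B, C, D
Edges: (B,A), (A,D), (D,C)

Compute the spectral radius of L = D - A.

The path graph P_n has Laplacian eigenvalues λ_k = 2 − 2cos(kπ/n), k = 0, 1, …, n−1. Here n = 4:
k=0: 2 − 2cos(0) = 0.0; k=1: 2 − 2cos(π/4) = 0.5858; k=2: 2 − 2cos(π/2) = 2.0; k=3: 2 − 2cos(3π/4) = 3.4142.
Laplacian eigenvalues: [0.0, 0.5858, 2.0, 3.4142]. Largest eigenvalue (spectral radius) = 3.4142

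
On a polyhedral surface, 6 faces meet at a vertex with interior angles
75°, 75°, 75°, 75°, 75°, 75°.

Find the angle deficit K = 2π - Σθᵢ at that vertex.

Sum of angles = 450°. K = 360° - 450° = -90° = -π/2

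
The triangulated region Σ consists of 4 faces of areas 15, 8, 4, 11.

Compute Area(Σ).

15 + 8 + 4 + 11 = 38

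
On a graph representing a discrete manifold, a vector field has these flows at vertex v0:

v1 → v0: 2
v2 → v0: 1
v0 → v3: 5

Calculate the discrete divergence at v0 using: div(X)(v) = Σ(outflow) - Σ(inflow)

Divergence = sum of outgoing flows = (-2) + (-1) + 5 = 2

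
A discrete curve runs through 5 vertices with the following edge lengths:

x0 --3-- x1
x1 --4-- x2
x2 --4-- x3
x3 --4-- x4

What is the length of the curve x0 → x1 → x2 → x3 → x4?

Arc length = 3 + 4 + 4 + 4 = 15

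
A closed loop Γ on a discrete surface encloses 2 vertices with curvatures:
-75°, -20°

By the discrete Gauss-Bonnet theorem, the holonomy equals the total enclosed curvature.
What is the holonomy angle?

Holonomy = total enclosed curvature = (-75°) + (-20°) = -95°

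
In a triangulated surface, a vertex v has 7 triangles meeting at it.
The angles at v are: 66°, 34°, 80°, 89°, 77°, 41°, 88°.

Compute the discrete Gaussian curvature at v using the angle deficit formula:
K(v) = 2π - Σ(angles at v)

Sum of angles = 475°. K = 360° - 475° = -115° = -23π/36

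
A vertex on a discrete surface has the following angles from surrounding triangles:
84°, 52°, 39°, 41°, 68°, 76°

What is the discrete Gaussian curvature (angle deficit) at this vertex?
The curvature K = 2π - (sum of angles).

Sum of angles = 360°. K = 360° - 360° = 0° = 0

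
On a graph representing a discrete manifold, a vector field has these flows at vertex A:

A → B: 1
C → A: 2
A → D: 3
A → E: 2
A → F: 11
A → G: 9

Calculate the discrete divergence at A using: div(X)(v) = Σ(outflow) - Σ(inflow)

Divergence = sum of outgoing flows = 1 + (-2) + 3 + 2 + 11 + 9 = 24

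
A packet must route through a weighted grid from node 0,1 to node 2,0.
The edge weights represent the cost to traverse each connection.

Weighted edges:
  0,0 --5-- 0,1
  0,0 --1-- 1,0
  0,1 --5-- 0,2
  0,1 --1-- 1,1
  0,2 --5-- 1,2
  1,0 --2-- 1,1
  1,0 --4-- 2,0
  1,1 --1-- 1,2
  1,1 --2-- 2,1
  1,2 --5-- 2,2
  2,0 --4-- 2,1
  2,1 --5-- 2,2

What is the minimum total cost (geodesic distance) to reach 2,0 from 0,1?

Shortest path: 0,1 → 1,1 → 1,0 → 2,0, total weight = 7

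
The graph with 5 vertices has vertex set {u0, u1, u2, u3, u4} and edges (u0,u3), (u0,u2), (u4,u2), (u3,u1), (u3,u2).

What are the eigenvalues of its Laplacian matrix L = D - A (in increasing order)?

Degrees: deg(u0) = 2, deg(u1) = 1, deg(u2) = 3, deg(u3) = 3, deg(u4) = 1.
L = D − A with rows/columns ordered (u0, u1, u2, u3, u4):
  [ 2,  0, -1, -1,  0]
  [ 0,  1,  0, -1,  0]
  [-1,  0,  3, -1, -1]
  [-1, -1, -1,  3,  0]
  [ 0,  0, -1,  0,  1]
Characteristic polynomial: det(λI − L) = λ(λ² − 5λ + 3)(λ² − 5λ + 5).
Roots: λ = 0; (λ² − 5λ + 3) = 0 ⇒ λ = (5 ± √13)/2 ≈ 0.6972, 4.3028; (λ² − 5λ + 5) = 0 ⇒ λ = (5 ± √5)/2 ≈ 1.382, 3.618.
(Check: the roots sum (with multiplicity) to 10, matching trace L = Σdeg = 2·5 = 10.)
Laplacian eigenvalues (increasing order): [0.0, 0.6972, 1.382, 3.618, 4.3028]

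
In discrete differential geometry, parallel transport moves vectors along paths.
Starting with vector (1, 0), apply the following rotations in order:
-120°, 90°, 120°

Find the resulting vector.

Total rotation: (-120°) + 90° + 120° = 90°. Final vector: (0, 1)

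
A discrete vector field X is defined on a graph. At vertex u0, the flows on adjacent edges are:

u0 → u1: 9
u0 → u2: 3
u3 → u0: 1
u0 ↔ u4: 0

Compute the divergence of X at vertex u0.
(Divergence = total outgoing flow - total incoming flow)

Divergence = sum of outgoing flows = 9 + 3 + (-1) + 0 = 11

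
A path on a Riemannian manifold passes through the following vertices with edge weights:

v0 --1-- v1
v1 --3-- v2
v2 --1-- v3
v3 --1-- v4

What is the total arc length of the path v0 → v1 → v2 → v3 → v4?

Arc length = 1 + 3 + 1 + 1 = 6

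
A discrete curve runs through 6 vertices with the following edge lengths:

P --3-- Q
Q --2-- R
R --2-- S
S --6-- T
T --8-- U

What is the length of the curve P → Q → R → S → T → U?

Arc length = 3 + 2 + 2 + 6 + 8 = 21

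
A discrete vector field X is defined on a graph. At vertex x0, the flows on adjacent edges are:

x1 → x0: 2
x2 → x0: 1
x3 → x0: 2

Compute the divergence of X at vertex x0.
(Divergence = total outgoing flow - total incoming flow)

Divergence = sum of outgoing flows = (-2) + (-1) + (-2) = -5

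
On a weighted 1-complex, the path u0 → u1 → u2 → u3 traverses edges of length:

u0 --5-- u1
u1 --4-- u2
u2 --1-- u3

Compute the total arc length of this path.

Arc length = 5 + 4 + 1 = 10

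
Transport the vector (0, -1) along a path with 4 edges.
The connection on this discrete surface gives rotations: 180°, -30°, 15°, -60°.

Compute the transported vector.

Total rotation: 180° + (-30°) + 15° + (-60°) = 105°. Final vector: (0.9659, 0.2588)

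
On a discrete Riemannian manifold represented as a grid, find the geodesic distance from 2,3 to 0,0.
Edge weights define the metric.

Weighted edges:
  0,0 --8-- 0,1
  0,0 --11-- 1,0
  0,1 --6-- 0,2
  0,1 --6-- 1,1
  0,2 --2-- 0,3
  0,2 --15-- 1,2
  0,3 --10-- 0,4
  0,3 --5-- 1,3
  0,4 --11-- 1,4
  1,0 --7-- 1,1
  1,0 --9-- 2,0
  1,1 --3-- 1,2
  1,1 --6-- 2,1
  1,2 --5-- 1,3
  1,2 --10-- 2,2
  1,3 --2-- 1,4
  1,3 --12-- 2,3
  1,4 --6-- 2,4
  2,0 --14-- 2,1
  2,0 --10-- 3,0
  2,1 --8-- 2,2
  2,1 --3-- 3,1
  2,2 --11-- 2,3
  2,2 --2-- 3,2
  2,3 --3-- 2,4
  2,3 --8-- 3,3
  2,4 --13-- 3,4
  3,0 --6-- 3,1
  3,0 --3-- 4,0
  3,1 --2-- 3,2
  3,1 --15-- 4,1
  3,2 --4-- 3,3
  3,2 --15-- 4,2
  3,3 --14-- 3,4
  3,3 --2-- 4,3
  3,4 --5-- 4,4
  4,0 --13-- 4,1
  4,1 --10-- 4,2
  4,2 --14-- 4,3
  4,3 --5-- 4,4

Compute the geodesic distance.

Shortest path: 2,3 → 2,4 → 1,4 → 1,3 → 0,3 → 0,2 → 0,1 → 0,0, total weight = 32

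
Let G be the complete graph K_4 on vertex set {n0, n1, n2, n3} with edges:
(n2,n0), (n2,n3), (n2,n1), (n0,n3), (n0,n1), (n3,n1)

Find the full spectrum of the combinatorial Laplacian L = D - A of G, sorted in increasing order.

For the complete graph K_n, L = nI − J (J = all-ones matrix). J has eigenvalues n (once, eigenvector 𝟙) and 0 (multiplicity n−1), so L has eigenvalues 0 (once) and n (multiplicity n−1). Here n = 4: eigenvalue 0 once and 4 with multiplicity 3.
Laplacian eigenvalues (increasing order): [0.0, 4.0, 4.0, 4.0]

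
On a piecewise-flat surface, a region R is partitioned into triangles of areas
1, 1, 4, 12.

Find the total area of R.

1 + 1 + 4 + 12 = 18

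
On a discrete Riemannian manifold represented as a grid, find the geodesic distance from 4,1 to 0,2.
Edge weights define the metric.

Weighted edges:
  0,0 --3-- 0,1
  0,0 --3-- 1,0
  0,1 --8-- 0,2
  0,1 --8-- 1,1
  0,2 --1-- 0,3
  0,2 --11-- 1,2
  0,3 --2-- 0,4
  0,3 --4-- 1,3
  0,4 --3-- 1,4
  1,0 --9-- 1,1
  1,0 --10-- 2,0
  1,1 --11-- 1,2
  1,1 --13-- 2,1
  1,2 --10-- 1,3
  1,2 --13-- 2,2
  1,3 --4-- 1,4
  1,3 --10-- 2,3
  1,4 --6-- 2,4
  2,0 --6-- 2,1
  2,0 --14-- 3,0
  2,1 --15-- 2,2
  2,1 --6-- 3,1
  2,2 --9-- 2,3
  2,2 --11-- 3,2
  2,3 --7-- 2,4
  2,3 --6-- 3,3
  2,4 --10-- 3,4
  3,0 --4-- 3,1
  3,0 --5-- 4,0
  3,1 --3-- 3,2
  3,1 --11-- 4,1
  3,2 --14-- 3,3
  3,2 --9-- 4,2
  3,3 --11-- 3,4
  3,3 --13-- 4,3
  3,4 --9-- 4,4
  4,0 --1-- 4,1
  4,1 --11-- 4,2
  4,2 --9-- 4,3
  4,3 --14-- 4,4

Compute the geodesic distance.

Shortest path: 4,1 → 4,0 → 3,0 → 2,0 → 1,0 → 0,0 → 0,1 → 0,2, total weight = 44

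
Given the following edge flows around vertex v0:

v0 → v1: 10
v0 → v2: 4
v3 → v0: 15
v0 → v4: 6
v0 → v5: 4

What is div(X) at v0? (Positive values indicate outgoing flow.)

Divergence = sum of outgoing flows = 10 + 4 + (-15) + 6 + 4 = 9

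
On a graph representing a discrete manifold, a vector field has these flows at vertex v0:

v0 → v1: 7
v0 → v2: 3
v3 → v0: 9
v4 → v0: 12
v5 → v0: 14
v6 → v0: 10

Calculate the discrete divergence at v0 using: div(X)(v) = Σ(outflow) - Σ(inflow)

Divergence = sum of outgoing flows = 7 + 3 + (-9) + (-12) + (-14) + (-10) = -35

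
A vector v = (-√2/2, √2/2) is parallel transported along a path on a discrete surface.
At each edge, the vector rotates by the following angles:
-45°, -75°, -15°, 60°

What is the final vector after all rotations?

Total rotation: (-45°) + (-75°) + (-15°) + 60° = -75°. Final vector: (0.5000, 0.8660)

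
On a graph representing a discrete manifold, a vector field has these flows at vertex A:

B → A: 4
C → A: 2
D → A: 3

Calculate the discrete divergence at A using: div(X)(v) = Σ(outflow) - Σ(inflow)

Divergence = sum of outgoing flows = (-4) + (-2) + (-3) = -9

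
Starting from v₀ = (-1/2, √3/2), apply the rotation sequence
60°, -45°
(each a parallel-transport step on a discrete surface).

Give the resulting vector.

Total rotation: 60° + (-45°) = 15°. Final vector: (-0.7071, 0.7071)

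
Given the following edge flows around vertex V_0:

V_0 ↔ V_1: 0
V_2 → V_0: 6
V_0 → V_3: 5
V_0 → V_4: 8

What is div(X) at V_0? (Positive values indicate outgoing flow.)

Divergence = sum of outgoing flows = 0 + (-6) + 5 + 8 = 7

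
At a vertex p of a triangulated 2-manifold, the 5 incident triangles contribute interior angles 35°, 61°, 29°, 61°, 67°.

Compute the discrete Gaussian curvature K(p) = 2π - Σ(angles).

Sum of angles = 253°. K = 360° - 253° = 107° = 107π/180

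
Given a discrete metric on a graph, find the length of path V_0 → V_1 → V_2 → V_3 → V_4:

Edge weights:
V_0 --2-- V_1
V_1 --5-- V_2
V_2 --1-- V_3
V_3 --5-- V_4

Arc length = 2 + 5 + 1 + 5 = 13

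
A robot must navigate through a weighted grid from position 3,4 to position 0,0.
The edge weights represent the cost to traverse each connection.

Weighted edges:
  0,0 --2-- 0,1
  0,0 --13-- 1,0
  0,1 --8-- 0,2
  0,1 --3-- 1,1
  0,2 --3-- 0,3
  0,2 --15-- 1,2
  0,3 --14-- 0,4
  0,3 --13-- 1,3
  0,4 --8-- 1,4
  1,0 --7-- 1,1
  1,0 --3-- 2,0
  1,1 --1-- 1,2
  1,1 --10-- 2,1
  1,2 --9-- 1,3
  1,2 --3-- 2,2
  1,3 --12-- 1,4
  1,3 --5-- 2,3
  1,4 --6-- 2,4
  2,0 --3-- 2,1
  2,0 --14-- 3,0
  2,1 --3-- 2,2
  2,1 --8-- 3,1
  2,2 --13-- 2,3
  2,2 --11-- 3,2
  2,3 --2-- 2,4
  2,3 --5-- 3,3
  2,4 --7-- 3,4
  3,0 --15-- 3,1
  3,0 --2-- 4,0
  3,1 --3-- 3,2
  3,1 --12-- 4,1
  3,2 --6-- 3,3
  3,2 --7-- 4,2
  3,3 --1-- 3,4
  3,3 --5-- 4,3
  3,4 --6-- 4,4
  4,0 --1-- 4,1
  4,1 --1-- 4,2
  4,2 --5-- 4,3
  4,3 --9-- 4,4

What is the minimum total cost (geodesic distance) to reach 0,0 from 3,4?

Shortest path: 3,4 → 3,3 → 2,3 → 1,3 → 1,2 → 1,1 → 0,1 → 0,0, total weight = 26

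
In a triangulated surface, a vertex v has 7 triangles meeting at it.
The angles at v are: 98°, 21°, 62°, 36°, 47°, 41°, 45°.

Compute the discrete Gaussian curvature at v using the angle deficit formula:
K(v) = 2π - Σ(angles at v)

Sum of angles = 350°. K = 360° - 350° = 10° = π/18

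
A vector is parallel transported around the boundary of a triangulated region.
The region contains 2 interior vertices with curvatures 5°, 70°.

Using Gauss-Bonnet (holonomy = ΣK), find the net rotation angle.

Holonomy = total enclosed curvature = 5° + 70° = 75°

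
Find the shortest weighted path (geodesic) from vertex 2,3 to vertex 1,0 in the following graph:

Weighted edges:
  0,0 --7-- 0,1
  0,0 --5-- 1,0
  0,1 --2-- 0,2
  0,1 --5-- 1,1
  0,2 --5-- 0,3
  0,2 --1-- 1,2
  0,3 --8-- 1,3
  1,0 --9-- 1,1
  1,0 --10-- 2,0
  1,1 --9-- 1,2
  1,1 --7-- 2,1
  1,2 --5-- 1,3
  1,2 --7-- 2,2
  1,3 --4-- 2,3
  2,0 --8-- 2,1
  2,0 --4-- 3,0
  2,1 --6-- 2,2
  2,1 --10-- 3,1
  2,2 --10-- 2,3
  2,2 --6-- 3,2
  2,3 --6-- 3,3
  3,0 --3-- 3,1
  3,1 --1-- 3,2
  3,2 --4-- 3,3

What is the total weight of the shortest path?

Shortest path: 2,3 → 1,3 → 1,2 → 0,2 → 0,1 → 0,0 → 1,0, total weight = 24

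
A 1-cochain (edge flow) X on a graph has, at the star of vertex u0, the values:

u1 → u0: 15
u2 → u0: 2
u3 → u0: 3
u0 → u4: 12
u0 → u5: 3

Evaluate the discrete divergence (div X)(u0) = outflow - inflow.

Divergence = sum of outgoing flows = (-15) + (-2) + (-3) + 12 + 3 = -5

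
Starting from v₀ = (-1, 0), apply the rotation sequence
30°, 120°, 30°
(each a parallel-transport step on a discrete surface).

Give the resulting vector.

Total rotation: 30° + 120° + 30° = 180°. Final vector: (1, 0)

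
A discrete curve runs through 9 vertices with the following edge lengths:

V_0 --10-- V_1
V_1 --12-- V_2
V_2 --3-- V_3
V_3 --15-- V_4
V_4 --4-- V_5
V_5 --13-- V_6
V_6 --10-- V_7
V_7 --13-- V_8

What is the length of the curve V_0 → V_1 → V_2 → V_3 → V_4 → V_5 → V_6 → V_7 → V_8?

Arc length = 10 + 12 + 3 + 15 + 4 + 13 + 10 + 13 = 80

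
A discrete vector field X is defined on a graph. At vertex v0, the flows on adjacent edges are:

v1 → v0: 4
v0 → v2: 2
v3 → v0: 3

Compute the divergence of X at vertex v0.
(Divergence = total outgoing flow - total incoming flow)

Divergence = sum of outgoing flows = (-4) + 2 + (-3) = -5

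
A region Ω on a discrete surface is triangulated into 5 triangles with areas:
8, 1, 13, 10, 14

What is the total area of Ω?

8 + 1 + 13 + 10 + 14 = 46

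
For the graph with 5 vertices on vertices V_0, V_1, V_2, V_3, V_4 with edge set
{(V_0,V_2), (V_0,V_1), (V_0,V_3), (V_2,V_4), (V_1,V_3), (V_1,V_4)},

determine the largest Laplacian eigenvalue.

Degrees: deg(V_0) = 3, deg(V_1) = 3, deg(V_2) = 2, deg(V_3) = 2, deg(V_4) = 2.
L = D − A with rows/columns ordered (V_0, V_1, V_2, V_3, V_4):
  [ 3, -1, -1, -1,  0]
  [-1,  3,  0, -1, -1]
  [-1,  0,  2,  0, -1]
  [-1, -1,  0,  2,  0]
  [ 0, -1, -1,  0,  2]
Characteristic polynomial: det(λI − L) = λ(λ² − 5λ + 5)(λ² − 7λ + 11).
Roots: λ = 0; (λ² − 5λ + 5) = 0 ⇒ λ = (5 ± √5)/2 ≈ 1.382, 3.618; (λ² − 7λ + 11) = 0 ⇒ λ = (7 ± √5)/2 ≈ 2.382, 4.618.
(Check: the roots sum (with multiplicity) to 12, matching trace L = Σdeg = 2·6 = 12.)
Laplacian eigenvalues: [0.0, 1.382, 2.382, 3.618, 4.618]. Largest eigenvalue (spectral radius) = 4.618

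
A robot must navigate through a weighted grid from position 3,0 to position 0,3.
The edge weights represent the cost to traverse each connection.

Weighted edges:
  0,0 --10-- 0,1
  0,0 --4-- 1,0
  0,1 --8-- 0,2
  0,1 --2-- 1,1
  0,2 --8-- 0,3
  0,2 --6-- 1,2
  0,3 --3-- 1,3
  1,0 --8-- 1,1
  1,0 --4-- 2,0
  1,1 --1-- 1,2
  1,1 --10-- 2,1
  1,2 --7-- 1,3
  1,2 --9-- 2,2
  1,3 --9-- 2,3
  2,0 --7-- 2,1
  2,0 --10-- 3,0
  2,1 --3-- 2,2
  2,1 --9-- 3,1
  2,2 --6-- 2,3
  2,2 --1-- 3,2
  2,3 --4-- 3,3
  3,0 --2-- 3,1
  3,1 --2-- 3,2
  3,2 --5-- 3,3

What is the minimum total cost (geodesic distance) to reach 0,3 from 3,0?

Shortest path: 3,0 → 3,1 → 3,2 → 2,2 → 2,3 → 1,3 → 0,3, total weight = 23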